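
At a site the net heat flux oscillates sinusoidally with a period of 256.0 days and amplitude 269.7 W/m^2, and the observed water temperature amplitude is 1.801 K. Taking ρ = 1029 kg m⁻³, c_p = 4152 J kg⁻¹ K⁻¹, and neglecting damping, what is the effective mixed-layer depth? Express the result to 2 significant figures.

ω = 2π / 2.21×10^7 s = 2.84×10^-7 s⁻¹.
Required C = F₀ / (A ω) = 269.7 / (1.801 × 2.84×10^-7) = 5.27×10^8 J/(m²·K).
D = C / (ρ c_p) = 5.27×10^8 / (1029 × 4152) = 123 m.

120 m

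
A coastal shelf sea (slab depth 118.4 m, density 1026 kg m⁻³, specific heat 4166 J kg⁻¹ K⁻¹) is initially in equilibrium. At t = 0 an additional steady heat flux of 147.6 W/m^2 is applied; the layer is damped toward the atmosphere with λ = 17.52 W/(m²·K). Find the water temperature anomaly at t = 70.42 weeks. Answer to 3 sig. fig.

6.50 K

Areal heat capacity C = ρ c_p D = 1026 × 4166 × 118.4 = 5.06×10^8 J/(m²·K).
τ = C / λ = 5.06×10^8 / 17.52 = 2.89×10^7 s.
Equilibrium anomaly ΔT_eq = F / λ = 147.6 / 17.52 = 8.42 K.
t = 70.42 weeks = 4.26×10^7 s, so t/τ = 1.47.
ΔT(t) = ΔT_eq (1 − e^(−t/τ)) = 8.42 × (1 − e^−1.47) = 6.50 K.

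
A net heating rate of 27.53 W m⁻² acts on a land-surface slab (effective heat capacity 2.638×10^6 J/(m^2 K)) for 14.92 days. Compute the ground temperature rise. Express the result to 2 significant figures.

13 K

Areal heat capacity C = 2.638×10^6 J/(m^2 K) (given).
Net heat input Q = F Δt = 27.53 × (14.92 days × 86400 s/day) = 3.55×10^7 J/m².
ΔT = Q / C = 3.55×10^7 / 2.64×10^6 = 13.5 K.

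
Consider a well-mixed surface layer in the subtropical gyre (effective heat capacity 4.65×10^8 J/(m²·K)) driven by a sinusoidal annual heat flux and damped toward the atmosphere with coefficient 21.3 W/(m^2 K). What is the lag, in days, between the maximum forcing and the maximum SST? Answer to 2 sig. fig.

Areal heat capacity C = 4.65×10^8 J/(m²·K) (given).
ω = 2π / 3.15×10^7 s = 1.99×10^-7 s⁻¹.
Phase lag φ = arctan(Cω/λ) = arctan(92.6/21.3) = 1.34 rad.
Time lag = φ / ω = 1.34 / 1.99×10^-7 = 6.75×10^6 s = 78.1 days.

78 days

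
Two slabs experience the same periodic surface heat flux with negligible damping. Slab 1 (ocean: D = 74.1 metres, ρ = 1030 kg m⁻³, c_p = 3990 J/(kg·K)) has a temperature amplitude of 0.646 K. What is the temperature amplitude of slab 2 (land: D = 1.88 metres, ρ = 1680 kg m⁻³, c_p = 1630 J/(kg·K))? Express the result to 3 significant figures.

38.2 K

C_ocean = 3.05×10^8 J/(m²·K); C_land = 5.15×10^6 J/(m²·K).
A ∝ 1/C ⇒ A_land = A_ocean × C_ocean/C_land = 0.646 × 59.2 = 38.2 K.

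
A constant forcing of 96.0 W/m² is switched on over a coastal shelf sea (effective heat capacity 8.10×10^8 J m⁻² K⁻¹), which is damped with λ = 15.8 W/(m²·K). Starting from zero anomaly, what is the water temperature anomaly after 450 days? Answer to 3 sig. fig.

3.23 K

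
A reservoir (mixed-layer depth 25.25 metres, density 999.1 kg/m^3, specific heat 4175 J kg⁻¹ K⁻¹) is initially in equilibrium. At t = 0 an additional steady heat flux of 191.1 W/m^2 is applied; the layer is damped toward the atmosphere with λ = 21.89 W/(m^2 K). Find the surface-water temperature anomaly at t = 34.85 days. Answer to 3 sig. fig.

Areal heat capacity C = ρ c_p D = 999.1 × 4175 × 25.25 = 1.05×10^8 J m⁻² K⁻¹.
τ = C / λ = 1.05×10^8 / 21.89 = 4.81×10^6 s.
Equilibrium anomaly ΔT_eq = F / λ = 191.1 / 21.89 = 8.73 K.
t = 34.85 days = 3.01×10^6 s, so t/τ = 0.626.
ΔT(t) = ΔT_eq (1 − e^(−t/τ)) = 8.73 × (1 − e^−0.626) = 4.06 K.

4.06 K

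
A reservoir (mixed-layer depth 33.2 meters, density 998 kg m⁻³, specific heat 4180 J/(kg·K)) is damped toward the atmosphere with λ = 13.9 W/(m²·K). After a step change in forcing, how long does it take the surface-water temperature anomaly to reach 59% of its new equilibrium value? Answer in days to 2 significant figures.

Areal heat capacity C = ρ c_p D = 998 × 4180 × 33.2 = 1.38×10^8 J/(m^2 K).
τ = C / λ = 1.38×10^8 / 13.9 = 9.96×10^6 s.
Fraction reached: 1 − e^(−t/τ) = 0.59 ⇒ t = −τ ln(1 − 0.59) = τ × 0.892.
t = 8.88×10^6 s = 103 days.

100 days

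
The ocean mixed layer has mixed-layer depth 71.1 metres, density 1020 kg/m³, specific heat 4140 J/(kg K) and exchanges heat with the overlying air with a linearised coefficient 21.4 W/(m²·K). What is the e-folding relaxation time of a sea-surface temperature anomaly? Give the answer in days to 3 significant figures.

162 days

Areal heat capacity C = ρ c_p D = 1020 × 4140 × 71.1 = 3.00×10^8 J/(m²·K).
Relaxation time τ = C / λ = 3.00×10^8 / 21.4 = 1.40×10^7 s.
In days: 1.40×10^7 s / (86400 s/day) = 162 days.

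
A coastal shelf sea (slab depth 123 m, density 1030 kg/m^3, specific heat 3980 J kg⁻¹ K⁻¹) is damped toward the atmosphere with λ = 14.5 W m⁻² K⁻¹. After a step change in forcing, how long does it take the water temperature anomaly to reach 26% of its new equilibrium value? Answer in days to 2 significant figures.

Areal heat capacity C = ρ c_p D = 1030 × 3980 × 123 = 5.04×10^8 J/(m²·K).
τ = C / λ = 5.04×10^8 / 14.5 = 3.48×10^7 s.
Fraction reached: 1 − e^(−t/τ) = 0.26 ⇒ t = −τ ln(1 − 0.26) = τ × 0.301.
t = 1.05×10^7 s = 121 days.

120 days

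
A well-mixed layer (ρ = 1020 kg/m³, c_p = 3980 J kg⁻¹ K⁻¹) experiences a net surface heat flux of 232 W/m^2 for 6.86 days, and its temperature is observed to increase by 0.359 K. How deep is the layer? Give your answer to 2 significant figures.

94 m

Heat input Q = F Δt = 232 × 5.93×10^5 s = 1.38×10^8 J/m².
Required areal heat capacity C = Q / ΔT = 3.83×10^8 J/(m²·K).
Depth D = C / (ρ c_p) = 3.83×10^8 / (1020 × 3980) = 94.4 m.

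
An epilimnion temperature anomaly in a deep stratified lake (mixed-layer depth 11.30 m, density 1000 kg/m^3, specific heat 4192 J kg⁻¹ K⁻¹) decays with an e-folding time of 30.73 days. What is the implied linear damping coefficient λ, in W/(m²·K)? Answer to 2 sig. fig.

18

Areal heat capacity C = ρ c_p D = 1000 × 4192 × 11.30 = 4.74×10^7 J m⁻² K⁻¹.
τ = 30.73 days = 2.66×10^6 s.
λ = C / τ = 4.74×10^7 / 2.66×10^6 = 17.8 W/(m²·K).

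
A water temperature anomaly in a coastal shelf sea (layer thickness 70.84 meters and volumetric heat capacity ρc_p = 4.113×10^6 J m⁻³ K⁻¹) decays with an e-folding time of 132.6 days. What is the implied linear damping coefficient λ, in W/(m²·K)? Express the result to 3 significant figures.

25.4

Areal heat capacity C = ρc_p × D = 4.113×10^6 × 70.84 = 2.91×10^8 J m⁻² K⁻¹.
τ = 132.6 days = 1.15×10^7 s.
λ = C / τ = 2.91×10^8 / 1.15×10^7 = 25.4 W/(m²·K).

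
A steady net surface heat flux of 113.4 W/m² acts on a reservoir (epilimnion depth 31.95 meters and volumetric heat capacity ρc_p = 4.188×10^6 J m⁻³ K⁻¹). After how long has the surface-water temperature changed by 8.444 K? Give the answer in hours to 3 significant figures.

2770 hours

Areal heat capacity C = ρc_p × D = 4.188×10^6 × 31.95 = 1.34×10^8 J/(m²·K).
Time required: Δt = C ΔT / F = 1.34×10^8 × 8.444 / 113.4 = 9.96×10^6 s.
In hours: 9.96×10^6 s / (3600 s/hour) = 2770 hours.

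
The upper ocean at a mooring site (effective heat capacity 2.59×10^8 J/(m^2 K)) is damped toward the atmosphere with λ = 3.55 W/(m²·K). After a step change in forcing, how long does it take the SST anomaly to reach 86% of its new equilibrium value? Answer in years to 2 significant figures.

4.5 years

Areal heat capacity C = 2.59×10^8 J/(m^2 K) (given).
τ = C / λ = 2.59×10^8 / 3.55 = 7.30×10^7 s.
Fraction reached: 1 − e^(−t/τ) = 0.86 ⇒ t = −τ ln(1 − 0.86) = τ × 1.97.
t = 1.43×10^8 s = 4.55 years.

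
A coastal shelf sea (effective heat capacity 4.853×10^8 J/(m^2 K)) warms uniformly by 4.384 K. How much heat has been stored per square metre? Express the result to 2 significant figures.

2.1×10^9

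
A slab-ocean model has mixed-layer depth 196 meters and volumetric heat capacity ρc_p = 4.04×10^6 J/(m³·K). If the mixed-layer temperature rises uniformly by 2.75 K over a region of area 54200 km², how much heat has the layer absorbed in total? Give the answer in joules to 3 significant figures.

Areal heat capacity C = ρc_p × D = 4.04×10^6 × 196 = 7.92×10^8 J/(m²·K).
Heat per unit area: q = C ΔT = 7.92×10^8 × 2.75 = 2.18×10^9 J/m².
Total heat: Q = q × A = 2.18×10^9 × (54200 × 10⁶ m²) = 1.18×10^20 J.

1.18×10^20 J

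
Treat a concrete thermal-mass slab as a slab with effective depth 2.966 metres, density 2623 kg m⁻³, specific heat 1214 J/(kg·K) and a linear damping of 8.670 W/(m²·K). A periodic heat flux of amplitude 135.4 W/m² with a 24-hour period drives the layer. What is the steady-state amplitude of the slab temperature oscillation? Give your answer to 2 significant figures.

Areal heat capacity C = ρ c_p D = 2623 × 1214 × 2.966 = 9.44×10^6 J/(m²·K).
Angular frequency ω = 2π / T = 2π / 86400 s = 7.27×10^-5 s⁻¹.
√((Cω)² + λ²) = √((687)² + 8.670²) = 687 W/(m²·K).
Amplitude A = F₀ / √((Cω)²+λ²) = 135.4 / 687 = 0.197 K.

0.20 K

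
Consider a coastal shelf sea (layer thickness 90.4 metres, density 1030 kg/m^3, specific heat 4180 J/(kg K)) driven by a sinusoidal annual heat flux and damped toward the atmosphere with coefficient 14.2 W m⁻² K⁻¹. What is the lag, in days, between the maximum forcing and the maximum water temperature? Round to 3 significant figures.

Areal heat capacity C = ρ c_p D = 1030 × 4180 × 90.4 = 3.89×10^8 J/(m^2 K).
ω = 2π / 3.15×10^7 s = 1.99×10^-7 s⁻¹.
Phase lag φ = arctan(Cω/λ) = arctan(77.5/14.2) = 1.39 rad.
Time lag = φ / ω = 1.39 / 1.99×10^-7 = 6.97×10^6 s = 80.7 days.

80.7 days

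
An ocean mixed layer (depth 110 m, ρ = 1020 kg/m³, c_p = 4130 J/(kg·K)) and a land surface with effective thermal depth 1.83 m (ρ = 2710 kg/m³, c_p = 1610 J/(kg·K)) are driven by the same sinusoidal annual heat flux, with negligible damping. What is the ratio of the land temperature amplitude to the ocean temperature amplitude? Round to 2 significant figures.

58

C_ocean = 1020 × 4130 × 110 = 4.63×10^8 J/(m²·K).
C_land = 2710 × 1610 × 1.83 = 7.98×10^6 J/(m²·K).
Undamped amplitude ∝ 1/C, so A_land/A_ocean = C_ocean/C_land = 58.0.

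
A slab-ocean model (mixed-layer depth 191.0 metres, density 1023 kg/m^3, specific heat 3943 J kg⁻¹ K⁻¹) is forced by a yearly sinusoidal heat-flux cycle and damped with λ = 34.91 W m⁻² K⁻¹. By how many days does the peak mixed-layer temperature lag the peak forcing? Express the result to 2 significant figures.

78 days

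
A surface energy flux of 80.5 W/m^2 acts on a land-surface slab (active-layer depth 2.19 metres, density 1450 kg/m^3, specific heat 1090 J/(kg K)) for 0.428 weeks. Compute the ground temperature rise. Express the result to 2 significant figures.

6.0 K

Areal heat capacity C = ρ c_p D = 1450 × 1090 × 2.19 = 3.46×10^6 J/(m²·K).
Net heat input Q = F Δt = 80.5 × (0.428 weeks × 6.048×10^5 s/week) = 2.08×10^7 J/m².
ΔT = Q / C = 2.08×10^7 / 3.46×10^6 = 6.02 K.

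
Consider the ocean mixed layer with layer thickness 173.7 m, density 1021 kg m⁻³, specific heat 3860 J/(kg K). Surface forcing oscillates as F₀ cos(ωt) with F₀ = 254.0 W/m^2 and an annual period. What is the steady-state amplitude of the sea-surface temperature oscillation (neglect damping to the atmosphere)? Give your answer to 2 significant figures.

1.9 K

Areal heat capacity C = ρ c_p D = 1021 × 3860 × 173.7 = 6.85×10^8 J m⁻² K⁻¹.
Angular frequency ω = 2π / T = 2π / 3.15×10^7 s = 1.99×10^-7 s⁻¹.
Cω = 6.85×10^8 × 1.99×10^-7 = 136 W/(m²·K).
Amplitude A = F₀ / (Cω) = 254.0 / 136 = 1.86 K.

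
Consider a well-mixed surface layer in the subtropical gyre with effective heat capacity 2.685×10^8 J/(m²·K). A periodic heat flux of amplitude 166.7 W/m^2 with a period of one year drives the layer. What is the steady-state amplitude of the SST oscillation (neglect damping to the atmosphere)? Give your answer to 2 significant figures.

Areal heat capacity C = 2.685×10^8 J/(m²·K) (given).
Angular frequency ω = 2π / T = 2π / 3.15×10^7 s = 1.99×10^-7 s⁻¹.
Cω = 2.68×10^8 × 1.99×10^-7 = 53.5 W/(m²·K).
Amplitude A = F₀ / (Cω) = 166.7 / 53.5 = 3.12 K.

3.1 K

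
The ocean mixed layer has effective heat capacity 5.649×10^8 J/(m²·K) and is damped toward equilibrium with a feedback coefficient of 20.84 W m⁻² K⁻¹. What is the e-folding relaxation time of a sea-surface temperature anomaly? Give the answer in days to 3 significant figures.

314 days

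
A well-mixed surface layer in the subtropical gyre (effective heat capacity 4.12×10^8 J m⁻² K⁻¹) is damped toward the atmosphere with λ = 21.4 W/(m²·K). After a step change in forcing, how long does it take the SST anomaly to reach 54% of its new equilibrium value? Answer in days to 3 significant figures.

Areal heat capacity C = 4.12×10^8 J m⁻² K⁻¹ (given).
τ = C / λ = 4.12×10^8 / 21.4 = 1.93×10^7 s.
Fraction reached: 1 − e^(−t/τ) = 0.54 ⇒ t = −τ ln(1 − 0.54) = τ × 0.777.
t = 1.49×10^7 s = 173 days.

173 days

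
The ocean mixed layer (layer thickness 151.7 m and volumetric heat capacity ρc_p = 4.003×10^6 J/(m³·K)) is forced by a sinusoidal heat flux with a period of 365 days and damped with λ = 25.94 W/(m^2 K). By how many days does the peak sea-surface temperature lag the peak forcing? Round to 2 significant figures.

Areal heat capacity C = ρc_p × D = 4.003×10^6 × 151.7 = 6.07×10^8 J m⁻² K⁻¹.
ω = 2π / 3.15×10^7 s = 1.99×10^-7 s⁻¹.
Phase lag φ = arctan(Cω/λ) = arctan(121/25.94) = 1.36 rad.
Time lag = φ / ω = 1.36 / 1.99×10^-7 = 6.82×10^6 s = 79.0 days.

79 days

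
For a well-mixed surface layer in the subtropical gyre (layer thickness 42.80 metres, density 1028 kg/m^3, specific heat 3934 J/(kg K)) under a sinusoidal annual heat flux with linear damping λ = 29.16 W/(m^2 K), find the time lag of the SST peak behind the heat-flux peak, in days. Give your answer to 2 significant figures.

Areal heat capacity C = ρ c_p D = 1028 × 3934 × 42.80 = 1.73×10^8 J/(m²·K).
ω = 2π / 3.15×10^7 s = 1.99×10^-7 s⁻¹.
Phase lag φ = arctan(Cω/λ) = arctan(34.5/29.16) = 0.869 rad.
Time lag = φ / ω = 0.869 / 1.99×10^-7 = 4.36×10^6 s = 50.5 days.

50 days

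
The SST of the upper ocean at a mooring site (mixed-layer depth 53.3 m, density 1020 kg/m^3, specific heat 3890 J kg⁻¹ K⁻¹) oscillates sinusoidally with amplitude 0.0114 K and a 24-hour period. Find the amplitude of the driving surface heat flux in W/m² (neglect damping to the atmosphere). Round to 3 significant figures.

Areal heat capacity C = ρ c_p D = 1020 × 3890 × 53.3 = 2.11×10^8 J m⁻² K⁻¹.
ω = 2π / 86400 s = 7.27×10^-5 s⁻¹.
Cω = 2.11×10^8 × 7.27×10^-5 = 15400 W/(m²·K).
F₀ = A × Cω = 0.0114 × 15400 = 175 W/m².

175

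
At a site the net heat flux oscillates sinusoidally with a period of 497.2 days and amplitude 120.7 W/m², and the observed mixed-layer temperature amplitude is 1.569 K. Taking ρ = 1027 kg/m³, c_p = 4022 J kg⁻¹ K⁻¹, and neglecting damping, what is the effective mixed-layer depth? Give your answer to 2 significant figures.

130 m

ω = 2π / 4.30×10^7 s = 1.46×10^-7 s⁻¹.
Required C = F₀ / (A ω) = 120.7 / (1.569 × 1.46×10^-7) = 5.26×10^8 J/(m²·K).
D = C / (ρ c_p) = 5.26×10^8 / (1027 × 4022) = 127 m.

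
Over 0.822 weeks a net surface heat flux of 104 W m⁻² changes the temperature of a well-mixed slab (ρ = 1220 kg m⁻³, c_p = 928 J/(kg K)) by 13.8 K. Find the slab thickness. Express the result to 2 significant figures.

Heat input Q = F Δt = 104 × 4.97×10^5 s = 5.17×10^7 J/m².
Required areal heat capacity C = Q / ΔT = 3.75×10^6 J/(m²·K).
Depth D = C / (ρ c_p) = 3.75×10^6 / (1220 × 928) = 3.31 m.

3.3 m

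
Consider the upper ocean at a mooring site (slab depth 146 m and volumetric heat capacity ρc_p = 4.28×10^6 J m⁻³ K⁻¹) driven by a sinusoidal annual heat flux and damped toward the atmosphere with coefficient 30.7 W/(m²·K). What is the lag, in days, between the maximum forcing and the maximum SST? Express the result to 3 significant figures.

77.2 days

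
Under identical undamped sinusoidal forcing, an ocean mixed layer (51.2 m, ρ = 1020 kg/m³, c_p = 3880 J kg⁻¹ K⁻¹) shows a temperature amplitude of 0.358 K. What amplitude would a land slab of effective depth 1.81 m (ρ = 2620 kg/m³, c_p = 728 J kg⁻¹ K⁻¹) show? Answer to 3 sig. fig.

C_ocean = 2.03×10^8 J/(m²·K); C_land = 3.45×10^6 J/(m²·K).
A ∝ 1/C ⇒ A_land = A_ocean × C_ocean/C_land = 0.358 × 58.7 = 21.0 K.

21.0 K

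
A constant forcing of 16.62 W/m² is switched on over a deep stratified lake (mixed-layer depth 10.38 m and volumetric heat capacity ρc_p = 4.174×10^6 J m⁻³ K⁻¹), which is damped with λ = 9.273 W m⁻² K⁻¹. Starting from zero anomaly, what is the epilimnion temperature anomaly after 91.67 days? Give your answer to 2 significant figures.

Areal heat capacity C = ρc_p × D = 4.174×10^6 × 10.38 = 4.33×10^7 J/(m²·K).
τ = C / λ = 4.33×10^7 / 9.273 = 4.67×10^6 s.
Equilibrium anomaly ΔT_eq = F / λ = 16.62 / 9.273 = 1.79 K.
t = 91.67 days = 7.92×10^6 s, so t/τ = 1.70.
ΔT(t) = ΔT_eq (1 − e^(−t/τ)) = 1.79 × (1 − e^−1.70) = 1.46 K.

1.5 K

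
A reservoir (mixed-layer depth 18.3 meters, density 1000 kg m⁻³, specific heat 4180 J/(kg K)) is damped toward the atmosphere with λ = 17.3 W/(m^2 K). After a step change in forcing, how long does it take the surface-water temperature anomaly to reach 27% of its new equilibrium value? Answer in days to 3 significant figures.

16.1 days

Areal heat capacity C = ρ c_p D = 1000 × 4180 × 18.3 = 7.65×10^7 J m⁻² K⁻¹.
τ = C / λ = 7.65×10^7 / 17.3 = 4.42×10^6 s.
Fraction reached: 1 − e^(−t/τ) = 0.27 ⇒ t = −τ ln(1 − 0.27) = τ × 0.315.
t = 1.39×10^6 s = 16.1 days.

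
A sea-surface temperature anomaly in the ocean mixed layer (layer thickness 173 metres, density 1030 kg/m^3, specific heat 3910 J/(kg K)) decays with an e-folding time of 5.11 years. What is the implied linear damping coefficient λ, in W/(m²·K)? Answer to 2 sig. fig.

Areal heat capacity C = ρ c_p D = 1030 × 3910 × 173 = 6.97×10^8 J/(m^2 K).
τ = 5.11 years = 1.61×10^8 s.
λ = C / τ = 6.97×10^8 / 1.61×10^8 = 4.32 W/(m²·K).

4.3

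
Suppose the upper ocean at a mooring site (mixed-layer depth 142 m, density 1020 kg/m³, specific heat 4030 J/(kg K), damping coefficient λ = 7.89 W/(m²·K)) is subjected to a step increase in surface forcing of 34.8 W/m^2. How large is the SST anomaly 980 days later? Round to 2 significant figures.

3.0 K

Areal heat capacity C = ρ c_p D = 1020 × 4030 × 142 = 5.84×10^8 J/(m²·K).
τ = C / λ = 5.84×10^8 / 7.89 = 7.40×10^7 s.
Equilibrium anomaly ΔT_eq = F / λ = 34.8 / 7.89 = 4.41 K.
t = 980 days = 8.47×10^7 s, so t/τ = 1.14.
ΔT(t) = ΔT_eq (1 − e^(−t/τ)) = 4.41 × (1 − e^−1.14) = 3.01 K.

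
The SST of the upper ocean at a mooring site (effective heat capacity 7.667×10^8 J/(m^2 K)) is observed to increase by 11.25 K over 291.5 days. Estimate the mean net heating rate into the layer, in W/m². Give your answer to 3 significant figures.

Areal heat capacity C = 7.667×10^8 J/(m^2 K) (given).
Required heat per unit area: Q = C ΔT = 7.67×10^8 × 11.25 = 8.63×10^9 J/m².
Flux F = Q / Δt = 8.63×10^9 / 2.52×10^7 s = 342 W/m².

342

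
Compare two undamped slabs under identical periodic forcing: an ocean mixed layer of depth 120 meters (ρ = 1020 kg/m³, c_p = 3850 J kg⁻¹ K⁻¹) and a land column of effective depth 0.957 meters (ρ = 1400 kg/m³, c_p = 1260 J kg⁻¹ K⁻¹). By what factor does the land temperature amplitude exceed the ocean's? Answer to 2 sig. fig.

280

C_ocean = 1020 × 3850 × 120 = 4.71×10^8 J/(m²·K).
C_land = 1400 × 1260 × 0.957 = 1.69×10^6 J/(m²·K).
Undamped amplitude ∝ 1/C, so A_land/A_ocean = C_ocean/C_land = 279.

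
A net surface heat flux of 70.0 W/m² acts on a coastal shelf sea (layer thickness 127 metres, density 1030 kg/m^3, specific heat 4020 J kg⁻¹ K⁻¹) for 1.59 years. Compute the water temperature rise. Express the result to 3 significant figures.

6.68 K

Areal heat capacity C = ρ c_p D = 1030 × 4020 × 127 = 5.26×10^8 J/(m²·K).
Net heat input Q = F Δt = 70.0 × (1.59 years × 3.156×10^7 s/year) = 3.51×10^9 J/m².
ΔT = Q / C = 3.51×10^9 / 5.26×10^8 = 6.68 K.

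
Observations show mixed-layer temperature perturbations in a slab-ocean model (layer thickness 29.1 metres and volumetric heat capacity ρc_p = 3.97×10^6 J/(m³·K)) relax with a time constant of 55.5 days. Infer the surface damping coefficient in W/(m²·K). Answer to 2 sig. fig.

Areal heat capacity C = ρc_p × D = 3.97×10^6 × 29.1 = 1.16×10^8 J/(m²·K).
τ = 55.5 days = 4.80×10^6 s.
λ = C / τ = 1.16×10^8 / 4.80×10^6 = 24.1 W/(m²·K).

24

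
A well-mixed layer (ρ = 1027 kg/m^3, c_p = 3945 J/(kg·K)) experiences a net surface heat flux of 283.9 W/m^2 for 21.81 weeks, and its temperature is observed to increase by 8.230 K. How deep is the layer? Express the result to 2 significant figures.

Heat input Q = F Δt = 283.9 × 1.32×10^7 s = 3.74×10^9 J/m².
Required areal heat capacity C = Q / ΔT = 4.55×10^8 J/(m²·K).
Depth D = C / (ρ c_p) = 4.55×10^8 / (1027 × 3945) = 112 m.

110 m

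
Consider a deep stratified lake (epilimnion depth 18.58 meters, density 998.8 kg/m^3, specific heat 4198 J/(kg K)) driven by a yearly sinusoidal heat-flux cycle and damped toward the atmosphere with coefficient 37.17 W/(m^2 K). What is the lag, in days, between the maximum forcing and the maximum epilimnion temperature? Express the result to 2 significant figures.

Areal heat capacity C = ρ c_p D = 998.8 × 4198 × 18.58 = 7.79×10^7 J/(m^2 K).
ω = 2π / 3.15×10^7 s = 1.99×10^-7 s⁻¹.
Phase lag φ = arctan(Cω/λ) = arctan(15.5/37.17) = 0.396 rad.
Time lag = φ / ω = 0.396 / 1.99×10^-7 = 1.99×10^6 s = 23.0 days.

23 days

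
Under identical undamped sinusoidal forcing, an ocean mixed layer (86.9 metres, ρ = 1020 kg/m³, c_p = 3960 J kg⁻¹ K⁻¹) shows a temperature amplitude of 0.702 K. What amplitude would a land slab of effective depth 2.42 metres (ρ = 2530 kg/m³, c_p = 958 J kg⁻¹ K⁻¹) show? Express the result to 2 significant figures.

C_ocean = 3.51×10^8 J/(m²·K); C_land = 5.87×10^6 J/(m²·K).
A ∝ 1/C ⇒ A_land = A_ocean × C_ocean/C_land = 0.702 × 59.8 = 42.0 K.

42 K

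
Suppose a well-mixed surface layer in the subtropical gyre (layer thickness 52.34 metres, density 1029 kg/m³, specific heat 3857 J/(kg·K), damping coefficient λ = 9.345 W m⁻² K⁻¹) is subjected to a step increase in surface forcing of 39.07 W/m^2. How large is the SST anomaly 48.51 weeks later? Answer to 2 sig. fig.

Areal heat capacity C = ρ c_p D = 1029 × 3857 × 52.34 = 2.08×10^8 J/(m^2 K).
τ = C / λ = 2.08×10^8 / 9.345 = 2.22×10^7 s.
Equilibrium anomaly ΔT_eq = F / λ = 39.07 / 9.345 = 4.18 K.
t = 48.51 weeks = 2.93×10^7 s, so t/τ = 1.32.
ΔT(t) = ΔT_eq (1 − e^(−t/τ)) = 4.18 × (1 − e^−1.32) = 3.06 K.

3.1 K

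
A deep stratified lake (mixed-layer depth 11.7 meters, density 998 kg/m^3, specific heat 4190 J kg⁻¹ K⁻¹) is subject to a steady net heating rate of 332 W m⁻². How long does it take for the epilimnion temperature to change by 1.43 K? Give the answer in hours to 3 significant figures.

Areal heat capacity C = ρ c_p D = 998 × 4190 × 11.7 = 4.89×10^7 J/(m²·K).
Time required: Δt = C ΔT / F = 4.89×10^7 × 1.43 / 332 = 2.11×10^5 s.
In hours: 2.11×10^5 s / (3600 s/hour) = 58.5 hours.

58.5 hours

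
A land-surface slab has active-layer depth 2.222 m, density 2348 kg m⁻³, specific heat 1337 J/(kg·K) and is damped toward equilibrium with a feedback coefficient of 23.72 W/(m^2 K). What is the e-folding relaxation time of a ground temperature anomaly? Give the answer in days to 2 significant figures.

3.4 days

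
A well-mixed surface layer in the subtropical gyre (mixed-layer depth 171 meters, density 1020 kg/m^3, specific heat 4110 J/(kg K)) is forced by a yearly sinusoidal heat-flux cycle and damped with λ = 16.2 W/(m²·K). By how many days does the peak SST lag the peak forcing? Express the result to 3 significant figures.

Areal heat capacity C = ρ c_p D = 1020 × 4110 × 171 = 7.17×10^8 J m⁻² K⁻¹.
ω = 2π / 3.15×10^7 s = 1.99×10^-7 s⁻¹.
Phase lag φ = arctan(Cω/λ) = arctan(143/16.2) = 1.46 rad.
Time lag = φ / ω = 1.46 / 1.99×10^-7 = 7.32×10^6 s = 84.7 days.

84.7 days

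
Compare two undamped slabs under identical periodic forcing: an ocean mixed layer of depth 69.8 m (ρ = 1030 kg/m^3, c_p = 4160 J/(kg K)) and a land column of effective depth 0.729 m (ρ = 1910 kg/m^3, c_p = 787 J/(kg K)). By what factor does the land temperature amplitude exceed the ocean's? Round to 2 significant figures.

270

C_ocean = 1030 × 4160 × 69.8 = 2.99×10^8 J/(m²·K).
C_land = 1910 × 787 × 0.729 = 1.10×10^6 J/(m²·K).
Undamped amplitude ∝ 1/C, so A_land/A_ocean = C_ocean/C_land = 273.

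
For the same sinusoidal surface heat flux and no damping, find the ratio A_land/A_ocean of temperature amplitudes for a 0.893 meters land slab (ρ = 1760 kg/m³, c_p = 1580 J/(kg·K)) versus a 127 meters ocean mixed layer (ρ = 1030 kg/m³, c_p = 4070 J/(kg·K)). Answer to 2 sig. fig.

210

C_ocean = 1030 × 4070 × 127 = 5.32×10^8 J/(m²·K).
C_land = 1760 × 1580 × 0.893 = 2.48×10^6 J/(m²·K).
Undamped amplitude ∝ 1/C, so A_land/A_ocean = C_ocean/C_land = 214.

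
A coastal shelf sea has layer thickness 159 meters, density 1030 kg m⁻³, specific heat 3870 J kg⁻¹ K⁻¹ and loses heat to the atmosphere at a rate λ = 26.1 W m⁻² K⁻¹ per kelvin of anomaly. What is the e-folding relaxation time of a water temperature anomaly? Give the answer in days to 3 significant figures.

281 days

Areal heat capacity C = ρ c_p D = 1030 × 3870 × 159 = 6.34×10^8 J/(m^2 K).
Relaxation time τ = C / λ = 6.34×10^8 / 26.1 = 2.43×10^7 s.
In days: 2.43×10^7 s / (86400 s/day) = 281 days.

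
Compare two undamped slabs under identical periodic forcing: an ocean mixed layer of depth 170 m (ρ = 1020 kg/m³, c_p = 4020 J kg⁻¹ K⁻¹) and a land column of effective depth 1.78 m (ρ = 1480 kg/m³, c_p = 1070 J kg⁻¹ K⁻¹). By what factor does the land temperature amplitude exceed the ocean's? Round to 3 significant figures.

247

C_ocean = 1020 × 4020 × 170 = 6.97×10^8 J/(m²·K).
C_land = 1480 × 1070 × 1.78 = 2.82×10^6 J/(m²·K).
Undamped amplitude ∝ 1/C, so A_land/A_ocean = C_ocean/C_land = 247.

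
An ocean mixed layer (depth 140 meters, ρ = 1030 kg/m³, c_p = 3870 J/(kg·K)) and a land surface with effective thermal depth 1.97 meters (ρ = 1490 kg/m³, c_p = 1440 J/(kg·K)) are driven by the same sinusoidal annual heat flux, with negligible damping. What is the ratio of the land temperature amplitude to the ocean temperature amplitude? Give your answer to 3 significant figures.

132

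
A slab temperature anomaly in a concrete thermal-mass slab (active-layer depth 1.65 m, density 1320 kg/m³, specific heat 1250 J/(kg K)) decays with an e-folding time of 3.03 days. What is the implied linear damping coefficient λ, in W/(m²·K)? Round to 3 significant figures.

Areal heat capacity C = ρ c_p D = 1320 × 1250 × 1.65 = 2.72×10^6 J/(m^2 K).
τ = 3.03 days = 2.62×10^5 s.
λ = C / τ = 2.72×10^6 / 2.62×10^5 = 10.4 W/(m²·K).

10.4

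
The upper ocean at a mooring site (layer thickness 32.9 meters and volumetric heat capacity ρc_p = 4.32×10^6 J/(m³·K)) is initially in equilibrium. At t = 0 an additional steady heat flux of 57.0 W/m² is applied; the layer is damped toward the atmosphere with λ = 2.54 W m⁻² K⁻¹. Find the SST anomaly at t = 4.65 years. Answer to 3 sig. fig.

Areal heat capacity C = ρc_p × D = 4.32×10^6 × 32.9 = 1.42×10^8 J m⁻² K⁻¹.
τ = C / λ = 1.42×10^8 / 2.54 = 5.60×10^7 s.
Equilibrium anomaly ΔT_eq = F / λ = 57.0 / 2.54 = 22.4 K.
t = 4.65 years = 1.47×10^8 s, so t/τ = 2.62.
ΔT(t) = ΔT_eq (1 − e^(−t/τ)) = 22.4 × (1 − e^−2.62) = 20.8 K.

20.8 K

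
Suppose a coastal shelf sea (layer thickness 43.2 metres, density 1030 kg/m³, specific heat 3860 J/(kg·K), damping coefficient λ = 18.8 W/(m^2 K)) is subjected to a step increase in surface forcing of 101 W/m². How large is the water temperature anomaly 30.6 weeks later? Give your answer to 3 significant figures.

Areal heat capacity C = ρ c_p D = 1030 × 3860 × 43.2 = 1.72×10^8 J m⁻² K⁻¹.
τ = C / λ = 1.72×10^8 / 18.8 = 9.14×10^6 s.
Equilibrium anomaly ΔT_eq = F / λ = 101 / 18.8 = 5.37 K.
t = 30.6 weeks = 1.85×10^7 s, so t/τ = 2.03.
ΔT(t) = ΔT_eq (1 − e^(−t/τ)) = 5.37 × (1 − e^−2.03) = 4.66 K.

4.66 K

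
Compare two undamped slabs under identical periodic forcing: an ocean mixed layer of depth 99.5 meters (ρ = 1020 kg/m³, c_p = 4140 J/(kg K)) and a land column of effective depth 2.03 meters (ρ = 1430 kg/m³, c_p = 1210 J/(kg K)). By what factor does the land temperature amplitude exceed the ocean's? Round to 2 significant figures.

C_ocean = 1020 × 4140 × 99.5 = 4.20×10^8 J/(m²·K).
C_land = 1430 × 1210 × 2.03 = 3.51×10^6 J/(m²·K).
Undamped amplitude ∝ 1/C, so A_land/A_ocean = C_ocean/C_land = 120.

120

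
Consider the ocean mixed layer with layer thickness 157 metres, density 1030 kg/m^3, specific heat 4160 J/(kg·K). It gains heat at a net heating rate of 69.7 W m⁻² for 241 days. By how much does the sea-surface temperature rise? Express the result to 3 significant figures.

2.16 K

Areal heat capacity C = ρ c_p D = 1030 × 4160 × 157 = 6.73×10^8 J/(m²·K).
Net heat input Q = F Δt = 69.7 × (241 days × 86400 s/day) = 1.45×10^9 J/m².
ΔT = Q / C = 1.45×10^9 / 6.73×10^8 = 2.16 K.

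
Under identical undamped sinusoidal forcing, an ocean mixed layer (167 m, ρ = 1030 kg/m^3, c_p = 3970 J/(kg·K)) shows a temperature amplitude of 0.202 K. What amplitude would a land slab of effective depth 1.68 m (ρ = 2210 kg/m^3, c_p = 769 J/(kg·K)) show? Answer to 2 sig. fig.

48 K

C_ocean = 6.83×10^8 J/(m²·K); C_land = 2.86×10^6 J/(m²·K).
A ∝ 1/C ⇒ A_land = A_ocean × C_ocean/C_land = 0.202 × 239 = 48.3 K.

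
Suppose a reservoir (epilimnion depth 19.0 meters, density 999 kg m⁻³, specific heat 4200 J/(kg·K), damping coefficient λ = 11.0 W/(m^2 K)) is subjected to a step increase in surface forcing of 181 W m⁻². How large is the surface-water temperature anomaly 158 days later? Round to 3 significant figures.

Areal heat capacity C = ρ c_p D = 999 × 4200 × 19.0 = 7.97×10^7 J m⁻² K⁻¹.
τ = C / λ = 7.97×10^7 / 11.0 = 7.25×10^6 s.
Equilibrium anomaly ΔT_eq = F / λ = 181 / 11.0 = 16.5 K.
t = 158 days = 1.37×10^7 s, so t/τ = 1.88.
ΔT(t) = ΔT_eq (1 − e^(−t/τ)) = 16.5 × (1 − e^−1.88) = 14.0 K.

14.0 K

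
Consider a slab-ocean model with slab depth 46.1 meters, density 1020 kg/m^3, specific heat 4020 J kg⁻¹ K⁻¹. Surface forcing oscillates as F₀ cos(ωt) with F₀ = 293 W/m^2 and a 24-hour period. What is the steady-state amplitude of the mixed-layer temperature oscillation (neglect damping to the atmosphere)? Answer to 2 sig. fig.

0.021 K

Areal heat capacity C = ρ c_p D = 1020 × 4020 × 46.1 = 1.89×10^8 J/(m^2 K).
Angular frequency ω = 2π / T = 2π / 86400 s = 7.27×10^-5 s⁻¹.
Cω = 1.89×10^8 × 7.27×10^-5 = 13700 W/(m²·K).
Amplitude A = F₀ / (Cω) = 293 / 13700 = 0.0213 K.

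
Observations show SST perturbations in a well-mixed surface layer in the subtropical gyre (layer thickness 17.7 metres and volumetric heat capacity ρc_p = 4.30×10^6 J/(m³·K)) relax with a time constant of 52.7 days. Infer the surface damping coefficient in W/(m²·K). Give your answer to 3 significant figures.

16.7

Areal heat capacity C = ρc_p × D = 4.30×10^6 × 17.7 = 7.61×10^7 J/(m²·K).
τ = 52.7 days = 4.55×10^6 s.
λ = C / τ = 7.61×10^7 / 4.55×10^6 = 16.7 W/(m²·K).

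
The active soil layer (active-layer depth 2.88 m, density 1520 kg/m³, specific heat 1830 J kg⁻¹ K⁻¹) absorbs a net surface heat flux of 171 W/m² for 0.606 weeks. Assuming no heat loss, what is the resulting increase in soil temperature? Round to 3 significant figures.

7.82 K

Areal heat capacity C = ρ c_p D = 1520 × 1830 × 2.88 = 8.01×10^6 J m⁻² K⁻¹.
Net heat input Q = F Δt = 171 × (0.606 weeks × 6.048×10^5 s/week) = 6.27×10^7 J/m².
ΔT = Q / C = 6.27×10^7 / 8.01×10^6 = 7.82 K.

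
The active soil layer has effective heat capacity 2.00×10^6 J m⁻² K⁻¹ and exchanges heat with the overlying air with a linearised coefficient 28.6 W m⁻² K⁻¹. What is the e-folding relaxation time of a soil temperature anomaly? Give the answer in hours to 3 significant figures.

19.4 hours

Areal heat capacity C = 2.00×10^6 J m⁻² K⁻¹ (given).
Relaxation time τ = C / λ = 2.00×10^6 / 28.6 = 69900 s.
In hours: 69900 s / (3600 s/hour) = 19.4 hours.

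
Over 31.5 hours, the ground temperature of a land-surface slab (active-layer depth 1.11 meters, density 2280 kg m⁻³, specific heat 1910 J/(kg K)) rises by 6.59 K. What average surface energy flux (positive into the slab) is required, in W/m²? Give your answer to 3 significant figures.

Areal heat capacity C = ρ c_p D = 2280 × 1910 × 1.11 = 4.83×10^6 J m⁻² K⁻¹.
Required heat per unit area: Q = C ΔT = 4.83×10^6 × 6.59 = 3.19×10^7 J/m².
Flux F = Q / Δt = 3.19×10^7 / 1.13×10^5 s = 281 W/m².

281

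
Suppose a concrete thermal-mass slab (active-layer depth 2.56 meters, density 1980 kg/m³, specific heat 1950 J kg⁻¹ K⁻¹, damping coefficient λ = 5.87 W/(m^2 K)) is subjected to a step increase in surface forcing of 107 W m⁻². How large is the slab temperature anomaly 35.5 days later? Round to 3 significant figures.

Areal heat capacity C = ρ c_p D = 1980 × 1950 × 2.56 = 9.88×10^6 J m⁻² K⁻¹.
τ = C / λ = 9.88×10^6 / 5.87 = 1.68×10^6 s.
Equilibrium anomaly ΔT_eq = F / λ = 107 / 5.87 = 18.2 K.
t = 35.5 days = 3.07×10^6 s, so t/τ = 1.82.
ΔT(t) = ΔT_eq (1 − e^(−t/τ)) = 18.2 × (1 − e^−1.82) = 15.3 K.

15.3 K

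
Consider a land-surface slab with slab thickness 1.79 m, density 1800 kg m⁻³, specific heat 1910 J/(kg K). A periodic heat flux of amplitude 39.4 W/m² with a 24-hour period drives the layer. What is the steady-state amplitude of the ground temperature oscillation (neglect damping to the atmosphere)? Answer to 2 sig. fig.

0.088 K

Areal heat capacity C = ρ c_p D = 1800 × 1910 × 1.79 = 6.15×10^6 J m⁻² K⁻¹.
Angular frequency ω = 2π / T = 2π / 86400 s = 7.27×10^-5 s⁻¹.
Cω = 6.15×10^6 × 7.27×10^-5 = 448 W/(m²·K).
Amplitude A = F₀ / (Cω) = 39.4 / 448 = 0.0880 K.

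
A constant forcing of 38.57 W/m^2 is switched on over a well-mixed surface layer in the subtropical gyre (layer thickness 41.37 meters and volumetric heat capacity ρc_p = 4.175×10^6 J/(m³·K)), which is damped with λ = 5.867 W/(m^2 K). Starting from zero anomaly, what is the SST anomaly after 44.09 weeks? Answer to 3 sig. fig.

3.92 K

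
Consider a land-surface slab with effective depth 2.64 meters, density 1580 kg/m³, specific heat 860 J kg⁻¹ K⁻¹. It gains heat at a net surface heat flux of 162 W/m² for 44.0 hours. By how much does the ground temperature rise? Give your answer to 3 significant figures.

7.15 K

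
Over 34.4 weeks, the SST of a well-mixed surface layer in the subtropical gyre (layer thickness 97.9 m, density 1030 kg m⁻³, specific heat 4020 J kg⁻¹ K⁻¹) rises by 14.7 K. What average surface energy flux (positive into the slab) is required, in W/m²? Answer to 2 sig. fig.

290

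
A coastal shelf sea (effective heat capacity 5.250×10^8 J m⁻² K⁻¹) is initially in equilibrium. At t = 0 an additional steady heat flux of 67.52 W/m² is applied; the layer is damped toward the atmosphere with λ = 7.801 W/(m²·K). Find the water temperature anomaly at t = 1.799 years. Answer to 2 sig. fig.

4.9 K

Areal heat capacity C = 5.250×10^8 J m⁻² K⁻¹ (given).
τ = C / λ = 5.25×10^8 / 7.801 = 6.73×10^7 s.
Equilibrium anomaly ΔT_eq = F / λ = 67.52 / 7.801 = 8.66 K.
t = 1.799 years = 5.68×10^7 s, so t/τ = 0.844.
ΔT(t) = ΔT_eq (1 − e^(−t/τ)) = 8.66 × (1 − e^−0.844) = 4.93 K.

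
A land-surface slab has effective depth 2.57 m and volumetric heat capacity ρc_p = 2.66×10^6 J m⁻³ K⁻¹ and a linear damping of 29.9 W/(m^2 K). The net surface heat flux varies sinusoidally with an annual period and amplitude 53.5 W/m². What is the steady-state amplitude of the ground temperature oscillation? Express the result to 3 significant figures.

Areal heat capacity C = ρc_p × D = 2.66×10^6 × 2.57 = 6.84×10^6 J m⁻² K⁻¹.
Angular frequency ω = 2π / T = 2π / 3.15×10^7 s = 1.99×10^-7 s⁻¹.
√((Cω)² + λ²) = √((1.36)² + 29.9²) = 29.9 W/(m²·K).
Amplitude A = F₀ / √((Cω)²+λ²) = 53.5 / 29.9 = 1.79 K.

1.79 K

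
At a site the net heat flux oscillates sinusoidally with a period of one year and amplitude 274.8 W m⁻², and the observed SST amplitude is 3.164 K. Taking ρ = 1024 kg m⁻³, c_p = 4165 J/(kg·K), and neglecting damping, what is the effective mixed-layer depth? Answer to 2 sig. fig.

100 m

ω = 2π / 3.15×10^7 s = 1.99×10^-7 s⁻¹.
Required C = F₀ / (A ω) = 274.8 / (3.164 × 1.99×10^-7) = 4.36×10^8 J/(m²·K).
D = C / (ρ c_p) = 4.36×10^8 / (1024 × 4165) = 102 m.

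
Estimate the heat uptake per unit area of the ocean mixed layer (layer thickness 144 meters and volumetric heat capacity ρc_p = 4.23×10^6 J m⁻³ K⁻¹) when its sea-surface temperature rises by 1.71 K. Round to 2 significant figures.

Areal heat capacity C = ρc_p × D = 4.23×10^6 × 144 = 6.09×10^8 J/(m^2 K).
ΔQ = C ΔT = 6.09×10^8 × 1.71 = 1.04×10^9 J/m².

1.0×10^9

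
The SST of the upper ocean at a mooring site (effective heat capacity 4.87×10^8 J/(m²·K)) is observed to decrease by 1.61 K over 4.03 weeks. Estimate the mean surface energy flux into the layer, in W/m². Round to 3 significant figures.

-322

Areal heat capacity C = 4.87×10^8 J/(m²·K) (given).
Required heat per unit area: Q = C ΔT = 4.87×10^8 × -1.61 = -7.84×10^8 J/m².
Flux F = Q / Δt = -7.84×10^8 / 2.44×10^6 s = -322 W/m².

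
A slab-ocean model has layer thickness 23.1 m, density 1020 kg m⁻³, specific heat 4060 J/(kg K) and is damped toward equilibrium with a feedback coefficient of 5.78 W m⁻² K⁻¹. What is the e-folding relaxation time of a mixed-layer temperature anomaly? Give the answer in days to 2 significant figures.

190 days

Areal heat capacity C = ρ c_p D = 1020 × 4060 × 23.1 = 9.57×10^7 J m⁻² K⁻¹.
Relaxation time τ = C / λ = 9.57×10^7 / 5.78 = 1.66×10^7 s.
In days: 1.66×10^7 s / (86400 s/day) = 192 days.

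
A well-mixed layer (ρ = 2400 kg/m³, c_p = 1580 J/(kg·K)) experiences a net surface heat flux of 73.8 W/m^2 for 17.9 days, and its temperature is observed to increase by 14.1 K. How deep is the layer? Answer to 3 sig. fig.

2.13 m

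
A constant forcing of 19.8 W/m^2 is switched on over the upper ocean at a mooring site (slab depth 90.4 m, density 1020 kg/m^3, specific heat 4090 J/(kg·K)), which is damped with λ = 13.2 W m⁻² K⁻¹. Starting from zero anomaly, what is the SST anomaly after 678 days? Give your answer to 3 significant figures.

Areal heat capacity C = ρ c_p D = 1020 × 4090 × 90.4 = 3.77×10^8 J/(m²·K).
τ = C / λ = 3.77×10^8 / 13.2 = 2.86×10^7 s.
Equilibrium anomaly ΔT_eq = F / λ = 19.8 / 13.2 = 1.50 K.
t = 678 days = 5.86×10^7 s, so t/τ = 2.05.
ΔT(t) = ΔT_eq (1 − e^(−t/τ)) = 1.50 × (1 − e^−2.05) = 1.31 K.

1.31 K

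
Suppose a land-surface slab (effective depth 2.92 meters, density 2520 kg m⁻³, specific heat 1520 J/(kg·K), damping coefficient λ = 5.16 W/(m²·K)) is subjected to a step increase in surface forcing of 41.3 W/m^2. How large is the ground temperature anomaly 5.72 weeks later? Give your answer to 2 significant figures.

6.4 K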